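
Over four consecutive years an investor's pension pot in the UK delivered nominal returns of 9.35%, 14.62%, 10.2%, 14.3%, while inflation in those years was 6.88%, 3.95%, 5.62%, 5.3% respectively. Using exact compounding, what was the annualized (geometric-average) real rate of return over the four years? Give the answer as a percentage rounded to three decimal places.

6.317%

Compound the nominal returns: 1.0935 × 1.1462 × 1.1020 × 1.1430 = 1.57872693.
Compound inflation: 1.0688 × 1.0395 × 1.0562 × 1.0530 = 1.23565000.
Deflate: 1.57872693 / 1.23565000 = 1.27764895.
Annualized real rate = 1.27764895^(1/4) − 1 = 6.3170% → 6.317%.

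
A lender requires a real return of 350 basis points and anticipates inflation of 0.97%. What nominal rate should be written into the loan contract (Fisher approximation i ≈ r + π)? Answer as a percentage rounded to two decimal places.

4.47%

i ≈ r + π = 3.5% + 0.97% = 4.47%.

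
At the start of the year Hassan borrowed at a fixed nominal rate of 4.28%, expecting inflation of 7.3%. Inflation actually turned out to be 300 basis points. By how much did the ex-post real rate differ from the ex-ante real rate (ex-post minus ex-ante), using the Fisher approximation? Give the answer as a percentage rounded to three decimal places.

4.300%

Ex-ante: 4.28% − 7.3% = -3.020%
Ex-post: 4.28% − 3% = 1.280%
Difference (ex-post − ex-ante) = 4.3000% → 4.300%.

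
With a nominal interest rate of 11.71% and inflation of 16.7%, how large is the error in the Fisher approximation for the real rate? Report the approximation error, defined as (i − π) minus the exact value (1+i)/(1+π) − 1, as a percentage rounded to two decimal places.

-0.71%

Approximate: r ≈ 11.710% − 16.700% = -4.9900%
Exact: (1 + 0.1171)/(1 + 0.1670) − 1 = -4.2759%
Error = -4.9900% − (-4.2759%) = -0.7141% → -0.71%.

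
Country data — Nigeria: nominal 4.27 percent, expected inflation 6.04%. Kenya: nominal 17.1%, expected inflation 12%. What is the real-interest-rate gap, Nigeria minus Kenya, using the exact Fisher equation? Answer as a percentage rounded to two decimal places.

-6.22%

Nigeria: (1 + 0.0427)/(1 + 0.0604) − 1 = -1.6692%
Kenya: (1 + 0.1710)/(1 + 0.1200) − 1 = 4.5536%
Differential = -1.6692% − 4.5536% = -6.2228% → -6.22%.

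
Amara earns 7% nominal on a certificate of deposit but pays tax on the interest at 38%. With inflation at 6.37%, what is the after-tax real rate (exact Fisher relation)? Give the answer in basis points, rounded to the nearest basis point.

After-tax nominal return = 7% × (1 − 0.38) = 4.3400%.
1 + r = 1.04340 / 1.06370 = 0.980916
After-tax real rate = 0.980916 − 1 → -191 basis points.

-191 basis points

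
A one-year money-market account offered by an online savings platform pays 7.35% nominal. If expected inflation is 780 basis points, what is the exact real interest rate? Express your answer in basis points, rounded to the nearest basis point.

-42 basis points

1 + r = 1.07350 / 1.07800 = 0.995826
r = 0.995826 − 1 = -0.4174%, i.e. -42 basis points.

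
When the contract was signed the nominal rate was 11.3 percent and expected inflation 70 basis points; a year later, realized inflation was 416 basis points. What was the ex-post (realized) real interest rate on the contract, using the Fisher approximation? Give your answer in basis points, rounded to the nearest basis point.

Ex-post: 11.3% − 4.16% = 7.140%
So the realized real rate is 714 basis points.

714 basis points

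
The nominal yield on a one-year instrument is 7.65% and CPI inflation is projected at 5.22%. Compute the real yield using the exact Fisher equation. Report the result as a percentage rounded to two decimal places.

2.31%

1 + r = 1.07650 / 1.05220 = 1.023094
r = 1.023094 − 1 = 2.3094%, i.e. 2.31%.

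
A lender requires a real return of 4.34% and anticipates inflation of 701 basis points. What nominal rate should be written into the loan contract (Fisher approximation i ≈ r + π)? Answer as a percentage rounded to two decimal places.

i ≈ r + π = 4.34% + 7.01% = 11.35%.

11.35%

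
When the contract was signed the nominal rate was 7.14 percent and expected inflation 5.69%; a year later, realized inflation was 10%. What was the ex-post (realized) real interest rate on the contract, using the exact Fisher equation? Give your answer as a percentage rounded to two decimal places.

Ex-post: (1 + 0.0714)/(1 + 0.1000) − 1 = -2.6000%
So the realized real rate is -2.60%.

-2.60%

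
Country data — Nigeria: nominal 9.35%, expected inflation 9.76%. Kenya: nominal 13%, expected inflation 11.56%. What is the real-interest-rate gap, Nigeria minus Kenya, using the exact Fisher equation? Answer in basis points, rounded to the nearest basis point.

Nigeria: (1 + 0.0935)/(1 + 0.0976) − 1 = -0.3735%
Kenya: (1 + 0.1300)/(1 + 0.1156) − 1 = 1.2908%
Differential = -0.3735% − 1.2908% = -1.6643% → -166 basis points.

-166 basis points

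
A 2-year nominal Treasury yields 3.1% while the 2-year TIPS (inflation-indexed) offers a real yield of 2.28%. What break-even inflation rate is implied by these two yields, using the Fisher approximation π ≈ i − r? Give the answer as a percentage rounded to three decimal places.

π ≈ i − r = 3.1% − 2.28% → 0.820%.

0.820%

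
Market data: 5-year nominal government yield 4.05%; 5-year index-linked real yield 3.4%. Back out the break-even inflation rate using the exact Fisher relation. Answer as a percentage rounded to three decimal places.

(1 + π) = (1 + i)/(1 + r) = 1.04050 / 1.03400 = 1.006286
Break-even inflation = 1.006286 − 1 → 0.629%.

0.629%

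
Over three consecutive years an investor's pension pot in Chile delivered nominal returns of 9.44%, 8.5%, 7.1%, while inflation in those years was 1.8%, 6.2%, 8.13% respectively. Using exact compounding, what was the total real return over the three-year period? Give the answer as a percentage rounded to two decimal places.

8.79%

Nominal growth factor = 1.0944 × 1.0850 × 1.0710 = 1.271731
Price-level growth factor = 1.0180 × 1.0620 × 1.0813 = 1.169011
Real growth factor = 1.271731 / 1.169011 = 1.087869
Total real return = 1.087869 − 1 → 8.79%.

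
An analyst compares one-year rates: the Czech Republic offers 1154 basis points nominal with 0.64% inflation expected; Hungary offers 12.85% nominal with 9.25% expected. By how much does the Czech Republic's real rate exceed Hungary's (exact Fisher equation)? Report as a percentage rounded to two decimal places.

7.54%

The Czech Republic: (1 + 0.1154)/(1 + 0.0064) − 1 = 10.8307%
Hungary: (1 + 0.1285)/(1 + 0.0925) − 1 = 3.2952%
Differential = 10.8307% − 3.2952% = 7.5355% → 7.54%.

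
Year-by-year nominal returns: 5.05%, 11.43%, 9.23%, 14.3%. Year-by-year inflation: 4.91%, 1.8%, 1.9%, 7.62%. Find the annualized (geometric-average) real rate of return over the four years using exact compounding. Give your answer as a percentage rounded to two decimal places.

5.69%

Nominal growth factor = 1.0505 × 1.1143 × 1.0923 × 1.1430 = 1.46145804
Price-level growth factor = 1.0491 × 1.0180 × 1.0190 × 1.0762 = 1.17120208
Real growth factor = 1.46145804 / 1.17120208 = 1.24782739
Annualized real rate = 1.24782739^(1/4) − 1 = 5.6912% → 5.69%.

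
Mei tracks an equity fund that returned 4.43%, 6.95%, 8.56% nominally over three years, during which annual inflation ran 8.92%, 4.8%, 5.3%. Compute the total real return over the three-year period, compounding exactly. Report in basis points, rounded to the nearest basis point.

Nominal growth factor = 1.0443 × 1.0695 × 1.0856 = 1.212484
Price-level growth factor = 1.0892 × 1.0480 × 1.0530 = 1.201980
Real growth factor = 1.212484 / 1.201980 = 1.008739
Total real return = 1.008739 − 1 → 87 basis points.

87 basis points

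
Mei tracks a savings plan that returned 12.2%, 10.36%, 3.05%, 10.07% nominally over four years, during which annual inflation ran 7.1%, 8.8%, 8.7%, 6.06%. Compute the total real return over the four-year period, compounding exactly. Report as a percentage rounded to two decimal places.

Nominal growth factor = 1.1220 × 1.1036 × 1.0305 × 1.1007 = 1.404499
Price-level growth factor = 1.0710 × 1.0880 × 1.0870 × 1.0606 = 1.343382
Real growth factor = 1.404499 / 1.343382 = 1.045495
Total real return = 1.045495 − 1 → 4.55%.

4.55%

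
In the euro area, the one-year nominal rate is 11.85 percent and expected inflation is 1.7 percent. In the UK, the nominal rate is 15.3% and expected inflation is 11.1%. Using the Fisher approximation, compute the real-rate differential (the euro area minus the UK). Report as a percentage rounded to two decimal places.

The euro area: 11.85% − 1.7% = 10.150%
The UK: 15.3% − 11.1% = 4.200%
Differential = 5.950% → 5.95%.

5.95%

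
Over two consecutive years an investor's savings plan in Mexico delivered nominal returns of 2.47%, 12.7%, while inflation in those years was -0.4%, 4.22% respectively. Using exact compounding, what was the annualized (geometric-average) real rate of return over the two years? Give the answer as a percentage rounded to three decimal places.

5.476%

Nominal growth factor = 1.0247 × 1.1270 = 1.15483690
Price-level growth factor = 0.9960 × 1.0422 = 1.03803120
Real growth factor = 1.15483690 / 1.03803120 = 1.11252619
Annualized real rate = 1.11252619^(1/2) − 1 = 5.4764% → 5.476%.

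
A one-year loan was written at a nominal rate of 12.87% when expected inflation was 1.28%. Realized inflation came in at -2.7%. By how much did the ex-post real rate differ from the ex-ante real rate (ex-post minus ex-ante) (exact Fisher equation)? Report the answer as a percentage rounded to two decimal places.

4.56%

Ex-ante: (1 + 0.1287)/(1 + 0.0128) − 1 = 11.4435%
Ex-post: (1 + 0.1287)/(1 − 0.0270) − 1 = 16.0021%
Difference (ex-post − ex-ante) = 4.5585% → 4.56%.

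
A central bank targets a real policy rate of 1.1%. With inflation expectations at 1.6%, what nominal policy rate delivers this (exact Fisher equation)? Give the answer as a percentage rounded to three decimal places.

(1 + i) = (1 + r)(1 + π) = 1.01100 × 1.01600 = 1.027176
i = 1.027176 − 1, so the required nominal rate is 2.718%.

2.718%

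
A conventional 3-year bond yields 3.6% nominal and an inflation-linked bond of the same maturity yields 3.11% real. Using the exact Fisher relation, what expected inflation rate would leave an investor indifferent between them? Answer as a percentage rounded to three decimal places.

(1 + π) = (1 + i)/(1 + r) = 1.03600 / 1.03110 = 1.004752
Break-even inflation = 1.004752 − 1 → 0.475%.

0.475%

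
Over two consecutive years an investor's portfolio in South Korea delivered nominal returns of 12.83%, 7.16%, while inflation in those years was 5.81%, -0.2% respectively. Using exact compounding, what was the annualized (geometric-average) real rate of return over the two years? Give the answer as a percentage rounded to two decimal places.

7.00%

Compound the nominal returns: 1.1283 × 1.0716 = 1.20908628.
Compound inflation: 1.0581 × 0.9980 = 1.05598380.
Deflate: 1.20908628 / 1.05598380 = 1.14498563.
Annualized real rate = 1.14498563^(1/2) − 1 = 7.0040% → 7.00%.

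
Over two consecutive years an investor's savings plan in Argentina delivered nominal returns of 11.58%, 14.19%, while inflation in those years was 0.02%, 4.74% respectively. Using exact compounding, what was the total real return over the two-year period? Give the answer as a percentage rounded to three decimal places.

Compound the nominal returns: 1.1158 × 1.1419 = 1.274132.
Compound inflation: 1.0002 × 1.0474 = 1.047609.
Deflate: 1.274132 / 1.047609 = 1.216228.
Total real return = 1.216228 − 1 → 21.623%.

21.623%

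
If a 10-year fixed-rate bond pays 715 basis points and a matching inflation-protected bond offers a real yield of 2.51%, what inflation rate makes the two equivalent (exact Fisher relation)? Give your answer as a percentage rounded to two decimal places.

4.53%

(1 + π) = (1 + i)/(1 + r) = 1.07150 / 1.02510 = 1.045264
Break-even inflation = 1.045264 − 1 → 4.53%.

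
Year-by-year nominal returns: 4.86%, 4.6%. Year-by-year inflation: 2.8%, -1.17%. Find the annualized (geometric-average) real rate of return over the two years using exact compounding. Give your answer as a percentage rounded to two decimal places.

Compound the nominal returns: 1.0486 × 1.0460 = 1.09683560.
Compound inflation: 1.0280 × 0.9883 = 1.01597240.
Deflate: 1.09683560 / 1.01597240 = 1.07959193.
Annualized real rate = 1.07959193^(1/2) − 1 = 3.9034% → 3.90%.

3.90%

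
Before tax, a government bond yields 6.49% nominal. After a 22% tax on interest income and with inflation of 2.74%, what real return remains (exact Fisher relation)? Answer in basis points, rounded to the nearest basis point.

After-tax nominal return = 6.49% × (1 − 0.22) = 5.0622%.
1 + r = 1.050622 / 1.02740 = 1.022603
After-tax real rate = 1.022603 − 1 → 226 basis points.

226 basis points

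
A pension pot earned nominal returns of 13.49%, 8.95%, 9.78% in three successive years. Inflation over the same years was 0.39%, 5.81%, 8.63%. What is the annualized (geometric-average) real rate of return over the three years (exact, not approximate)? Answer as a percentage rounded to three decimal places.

5.563%

Compound the nominal returns: 1.1349 × 1.0895 × 1.0978 = 1.357400663.
Compound inflation: 1.0039 × 1.0581 × 1.0863 = 1.153896745.
Deflate: 1.357400663 / 1.153896745 = 1.176362330.
Annualized real rate = 1.176362330^(1/3) − 1 = 5.56348% → 5.563%.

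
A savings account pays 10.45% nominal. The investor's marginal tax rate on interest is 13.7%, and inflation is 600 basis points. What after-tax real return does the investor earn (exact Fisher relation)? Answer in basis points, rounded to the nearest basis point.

285 basis points

After-tax nominal return = 10.45% × (1 − 0.137) = 9.01835%.
1 + r = 1.0901835 / 1.06000 = 1.028475
After-tax real rate = 1.028475 − 1 → 285 basis points.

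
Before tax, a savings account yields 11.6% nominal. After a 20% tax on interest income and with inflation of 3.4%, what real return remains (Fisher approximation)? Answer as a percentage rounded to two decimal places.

5.88%

After-tax nominal return = 11.6% × (1 − 0.2) = 9.2800%.
r ≈ 9.2800% − 3.4% → 5.88%.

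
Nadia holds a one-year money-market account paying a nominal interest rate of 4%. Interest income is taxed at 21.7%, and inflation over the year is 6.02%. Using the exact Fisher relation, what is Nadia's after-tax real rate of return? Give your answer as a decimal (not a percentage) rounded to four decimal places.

-0.0272

After-tax nominal return = 4% × (1 − 0.217) = 3.1320%.
1 + r = 1.03132 / 1.06020 = 0.972760
After-tax real rate = 0.972760 − 1 → -0.0272.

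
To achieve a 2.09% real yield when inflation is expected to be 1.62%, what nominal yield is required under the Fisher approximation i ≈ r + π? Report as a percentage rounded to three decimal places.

3.710%

i ≈ r + π = 2.09% + 1.62% = 3.710%.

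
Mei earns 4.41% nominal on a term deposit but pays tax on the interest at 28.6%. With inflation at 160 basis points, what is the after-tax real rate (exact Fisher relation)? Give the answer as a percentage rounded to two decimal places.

After-tax nominal return = 4.41% × (1 − 0.286) = 3.14874%.
1 + r = 1.0314874 / 1.01600 = 1.015244
After-tax real rate = 1.015244 − 1 → 1.52%.

1.52%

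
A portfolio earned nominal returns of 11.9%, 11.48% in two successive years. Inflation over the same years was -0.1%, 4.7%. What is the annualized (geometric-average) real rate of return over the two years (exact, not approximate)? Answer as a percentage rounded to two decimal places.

Nominal growth factor = 1.1190 × 1.1148 = 1.24746120
Price-level growth factor = 0.9990 × 1.0470 = 1.04595300
Real growth factor = 1.24746120 / 1.04595300 = 1.19265512
Annualized real rate = 1.19265512^(1/2) − 1 = 9.2088% → 9.21%.

9.21%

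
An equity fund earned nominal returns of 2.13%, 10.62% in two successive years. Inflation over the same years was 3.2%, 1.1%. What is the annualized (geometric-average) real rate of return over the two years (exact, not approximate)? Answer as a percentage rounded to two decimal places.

Compound the nominal returns: 1.0213 × 1.1062 = 1.12976206.
Compound inflation: 1.0320 × 1.0110 = 1.04335200.
Deflate: 1.12976206 / 1.04335200 = 1.08281966.
Annualized real rate = 1.08281966^(1/2) − 1 = 4.0586% → 4.06%.

4.06%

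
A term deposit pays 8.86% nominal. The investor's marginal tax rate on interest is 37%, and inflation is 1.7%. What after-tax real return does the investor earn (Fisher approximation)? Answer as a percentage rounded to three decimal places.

3.882%

After-tax nominal return = 8.86% × (1 − 0.37) = 5.5818%.
r ≈ 5.5818% − 1.7% → 3.882%.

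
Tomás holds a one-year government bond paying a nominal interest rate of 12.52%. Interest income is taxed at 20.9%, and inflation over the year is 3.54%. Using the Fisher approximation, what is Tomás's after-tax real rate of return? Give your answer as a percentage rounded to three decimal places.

6.363%

After-tax nominal return = 12.52% × (1 − 0.209) = 9.90332%.
r ≈ 9.90332% − 3.54% → 6.363%.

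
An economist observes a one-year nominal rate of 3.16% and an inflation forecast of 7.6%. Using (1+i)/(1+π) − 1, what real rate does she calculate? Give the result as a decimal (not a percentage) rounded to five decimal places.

1 + r = 1.03160 / 1.07600 = 0.958736
r = 0.958736 − 1 = -4.1264%, i.e. -0.04126.

-0.04126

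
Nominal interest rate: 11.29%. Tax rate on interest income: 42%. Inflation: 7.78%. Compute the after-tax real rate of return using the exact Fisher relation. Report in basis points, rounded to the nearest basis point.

-114 basis points

After-tax nominal return = 11.29% × (1 − 0.42) = 6.5482%.
1 + r = 1.065482 / 1.07780 = 0.988571
After-tax real rate = 0.988571 − 1 → -114 basis points.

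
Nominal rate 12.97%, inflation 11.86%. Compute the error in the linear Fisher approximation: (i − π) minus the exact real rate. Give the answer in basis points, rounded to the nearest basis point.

12 basis points

Approximate: r ≈ 12.970% − 11.860% = 1.1100%
Exact: (1 + 0.1297)/(1 + 0.1186) − 1 = 0.9923%
Error = 1.1100% − 0.9923% = 0.1177% → 12 basis points.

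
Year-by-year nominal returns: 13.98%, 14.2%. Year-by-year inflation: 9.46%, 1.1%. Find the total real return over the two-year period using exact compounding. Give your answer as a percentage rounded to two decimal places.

17.62%

Nominal growth factor = 1.1398 × 1.1420 = 1.301652
Price-level growth factor = 1.0946 × 1.0110 = 1.106641
Real growth factor = 1.301652 / 1.106641 = 1.176219
Total real return = 1.176219 − 1 → 17.62%.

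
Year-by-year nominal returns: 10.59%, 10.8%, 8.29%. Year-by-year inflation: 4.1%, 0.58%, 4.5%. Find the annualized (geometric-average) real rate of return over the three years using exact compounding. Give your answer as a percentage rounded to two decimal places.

Compound the nominal returns: 1.1059 × 1.1080 × 1.0829 = 1.32691765.
Compound inflation: 1.0410 × 1.0058 × 1.0450 = 1.09415450.
Deflate: 1.32691765 / 1.09415450 = 1.21273335.
Annualized real rate = 1.21273335^(1/3) − 1 = 6.6404% → 6.64%.

6.64%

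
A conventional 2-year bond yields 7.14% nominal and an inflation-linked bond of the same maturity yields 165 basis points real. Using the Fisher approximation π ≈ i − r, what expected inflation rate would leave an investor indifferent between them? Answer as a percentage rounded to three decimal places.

5.490%

π ≈ i − r = 7.14% − 1.65% → 5.490%.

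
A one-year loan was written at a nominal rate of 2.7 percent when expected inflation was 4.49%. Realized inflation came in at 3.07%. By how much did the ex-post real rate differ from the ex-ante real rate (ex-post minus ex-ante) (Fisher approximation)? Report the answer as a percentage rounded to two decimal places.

1.42%

Ex-ante: 2.7% − 4.49% = -1.790%
Ex-post: 2.7% − 3.07% = -0.370%
Difference (ex-post − ex-ante) = 1.4200% → 1.42%.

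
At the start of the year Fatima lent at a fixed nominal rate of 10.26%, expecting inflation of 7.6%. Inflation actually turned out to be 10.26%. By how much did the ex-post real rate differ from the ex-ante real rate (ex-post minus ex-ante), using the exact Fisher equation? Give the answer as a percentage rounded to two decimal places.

Ex-ante: (1 + 0.1026)/(1 + 0.0760) − 1 = 2.4721%
Ex-post: (1 + 0.1026)/(1 + 0.1026) − 1 = 0.0000%
Difference (ex-post − ex-ante) = -2.4721% → -2.47%.

-2.47%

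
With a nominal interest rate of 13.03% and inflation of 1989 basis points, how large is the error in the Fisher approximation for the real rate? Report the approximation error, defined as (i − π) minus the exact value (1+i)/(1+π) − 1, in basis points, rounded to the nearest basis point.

-114 basis points

Approximate: r ≈ 13.030% − 19.890% = -6.8600%
Exact: (1 + 0.1303)/(1 + 0.1989) − 1 = -5.7219%
Error = -6.8600% − (-5.7219%) = -1.1381% → -114 basis points.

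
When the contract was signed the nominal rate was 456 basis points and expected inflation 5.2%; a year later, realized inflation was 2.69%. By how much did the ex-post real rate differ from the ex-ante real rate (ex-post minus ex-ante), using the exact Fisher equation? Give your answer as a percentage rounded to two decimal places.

2.43%

Ex-ante: (1 + 0.0456)/(1 + 0.0520) − 1 = -0.6084%
Ex-post: (1 + 0.0456)/(1 + 0.0269) − 1 = 1.8210%
Difference (ex-post − ex-ante) = 2.4294% → 2.43%.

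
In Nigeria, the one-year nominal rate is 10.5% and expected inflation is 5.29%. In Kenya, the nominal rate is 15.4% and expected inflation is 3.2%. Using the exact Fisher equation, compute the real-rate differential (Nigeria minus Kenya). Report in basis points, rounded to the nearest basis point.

Nigeria: (1 + 0.1050)/(1 + 0.0529) − 1 = 4.9482%
Kenya: (1 + 0.1540)/(1 + 0.0320) − 1 = 11.8217%
Differential = 4.9482% − 11.8217% = -6.8735% → -687 basis points.

-687 basis points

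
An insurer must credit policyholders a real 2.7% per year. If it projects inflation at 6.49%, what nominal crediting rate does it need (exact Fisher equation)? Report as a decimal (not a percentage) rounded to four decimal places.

0.0937

(1 + i) = (1 + r)(1 + π) = 1.02700 × 1.06490 = 1.0936523
i = 1.0936523 − 1, so the required nominal rate is 0.0937.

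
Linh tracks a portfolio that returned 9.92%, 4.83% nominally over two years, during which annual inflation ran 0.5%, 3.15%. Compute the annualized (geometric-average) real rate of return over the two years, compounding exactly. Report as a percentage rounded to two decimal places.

Nominal growth factor = 1.0992 × 1.0483 = 1.15229136
Price-level growth factor = 1.0050 × 1.0315 = 1.03665750
Real growth factor = 1.15229136 / 1.03665750 = 1.11154490
Annualized real rate = 1.11154490^(1/2) − 1 = 5.4298% → 5.43%.

5.43%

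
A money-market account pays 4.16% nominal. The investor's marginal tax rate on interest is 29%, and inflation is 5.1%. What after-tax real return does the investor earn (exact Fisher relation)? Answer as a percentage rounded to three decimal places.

-2.042%

After-tax nominal return = 4.16% × (1 − 0.29) = 2.9536%.
1 + r = 1.029536 / 1.05100 = 0.979578
After-tax real rate = 0.979578 − 1 → -2.042%.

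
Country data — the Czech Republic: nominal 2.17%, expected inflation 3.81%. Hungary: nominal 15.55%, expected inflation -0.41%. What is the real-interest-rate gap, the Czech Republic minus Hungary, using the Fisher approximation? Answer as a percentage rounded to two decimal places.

The Czech Republic: 2.17% − 3.81% = -1.640%
Hungary: 15.55% − (-0.41%) = 15.960%
Differential = -17.600% → -17.60%.

-17.60%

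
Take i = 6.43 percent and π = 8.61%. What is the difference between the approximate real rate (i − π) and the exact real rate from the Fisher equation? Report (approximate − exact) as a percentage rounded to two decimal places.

-0.17%

Approximate: r ≈ 6.430% − 8.610% = -2.1800%
Exact: (1 + 0.0643)/(1 + 0.0861) − 1 = -2.0072%
Error = -2.1800% − (-2.0072%) = -0.1728% → -0.17%.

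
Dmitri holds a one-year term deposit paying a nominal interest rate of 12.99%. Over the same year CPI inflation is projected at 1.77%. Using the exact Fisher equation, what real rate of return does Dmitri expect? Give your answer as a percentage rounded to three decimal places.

By the Fisher equation, 1 + r = (1 + i)/(1 + π).
1 + r = 1.12990 / 1.01770 = 1.110249
r = 1.110249 − 1 = 11.0249%, i.e. 11.025%.

11.025%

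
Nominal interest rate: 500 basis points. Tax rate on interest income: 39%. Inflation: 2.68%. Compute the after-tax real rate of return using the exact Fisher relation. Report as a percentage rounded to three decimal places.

After-tax nominal return = 5% × (1 − 0.39) = 3.0500%.
1 + r = 1.03050 / 1.02680 = 1.003603
After-tax real rate = 1.003603 − 1 → 0.360%.

0.360%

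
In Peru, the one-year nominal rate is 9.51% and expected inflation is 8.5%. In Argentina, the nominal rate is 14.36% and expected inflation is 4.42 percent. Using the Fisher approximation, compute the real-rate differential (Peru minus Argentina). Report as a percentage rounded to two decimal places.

Peru: 9.51% − 8.5% = 1.010%
Argentina: 14.36% − 4.42% = 9.940%
Differential = -8.930% → -8.93%.

-8.93%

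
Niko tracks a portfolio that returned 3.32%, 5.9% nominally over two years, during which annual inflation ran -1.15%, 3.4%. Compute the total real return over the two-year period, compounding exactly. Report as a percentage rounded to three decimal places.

7.049%

Compound the nominal returns: 1.0332 × 1.0590 = 1.094159.
Compound inflation: 0.9885 × 1.0340 = 1.022109.
Deflate: 1.094159 / 1.022109 = 1.070491.
Total real return = 1.070491 − 1 → 7.049%.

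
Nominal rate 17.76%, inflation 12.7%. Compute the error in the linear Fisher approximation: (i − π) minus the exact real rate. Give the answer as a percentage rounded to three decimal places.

Approximate: r ≈ 17.760% − 12.700% = 5.0600%
Exact: (1 + 0.1776)/(1 + 0.1270) − 1 = 4.4898%
Error = 5.0600% − 4.4898% = 0.5702% → 0.570%.

0.570%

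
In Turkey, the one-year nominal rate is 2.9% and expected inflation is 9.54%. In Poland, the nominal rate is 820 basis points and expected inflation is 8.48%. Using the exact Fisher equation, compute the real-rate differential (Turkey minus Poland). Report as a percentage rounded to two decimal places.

-5.80%

Turkey: (1 + 0.0290)/(1 + 0.0954) − 1 = -6.0617%
Poland: (1 + 0.0820)/(1 + 0.0848) − 1 = -0.2581%
Differential = -6.0617% − (-0.2581%) = -5.8036% → -5.80%.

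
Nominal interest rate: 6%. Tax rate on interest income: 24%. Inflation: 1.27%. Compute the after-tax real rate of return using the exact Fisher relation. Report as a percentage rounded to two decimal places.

3.25%

After-tax nominal return = 6% × (1 − 0.24) = 4.5600%.
1 + r = 1.04560 / 1.01270 = 1.032487
After-tax real rate = 1.032487 − 1 → 3.25%.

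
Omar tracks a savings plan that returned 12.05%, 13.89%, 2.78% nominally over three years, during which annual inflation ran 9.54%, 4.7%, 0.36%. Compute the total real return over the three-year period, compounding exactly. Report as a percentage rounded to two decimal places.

Nominal growth factor = 1.1205 × 1.1389 × 1.0278 = 1.311614
Price-level growth factor = 1.0954 × 1.0470 × 1.0036 = 1.151013
Real growth factor = 1.311614 / 1.151013 = 1.139531
Total real return = 1.139531 − 1 → 13.95%.

13.95%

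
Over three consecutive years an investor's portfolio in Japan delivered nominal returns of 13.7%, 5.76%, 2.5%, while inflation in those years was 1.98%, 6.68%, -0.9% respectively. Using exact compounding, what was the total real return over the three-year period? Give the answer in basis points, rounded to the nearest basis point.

1432 basis points

Compound the nominal returns: 1.1370 × 1.0576 × 1.0250 = 1.232553.
Compound inflation: 1.0198 × 1.0668 × 0.9910 = 1.078131.
Deflate: 1.232553 / 1.078131 = 1.143231.
Total real return = 1.143231 − 1 → 1432 basis points.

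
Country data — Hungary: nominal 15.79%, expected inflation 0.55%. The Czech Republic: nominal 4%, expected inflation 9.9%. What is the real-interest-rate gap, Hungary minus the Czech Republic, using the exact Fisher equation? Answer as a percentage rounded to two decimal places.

20.53%

Hungary: (1 + 0.1579)/(1 + 0.0055) − 1 = 15.1566%
The Czech Republic: (1 + 0.0400)/(1 + 0.0990) − 1 = -5.3685%
Differential = 15.1566% − (-5.3685%) = 20.5252% → 20.53%.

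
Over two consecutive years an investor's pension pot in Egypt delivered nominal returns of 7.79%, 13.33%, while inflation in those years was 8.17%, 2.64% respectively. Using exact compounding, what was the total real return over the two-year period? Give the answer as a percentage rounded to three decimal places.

10.027%

Compound the nominal returns: 1.0779 × 1.1333 = 1.221584.
Compound inflation: 1.0817 × 1.0264 = 1.110257.
Deflate: 1.221584 / 1.110257 = 1.100272.
Total real return = 1.100272 − 1 → 10.027%.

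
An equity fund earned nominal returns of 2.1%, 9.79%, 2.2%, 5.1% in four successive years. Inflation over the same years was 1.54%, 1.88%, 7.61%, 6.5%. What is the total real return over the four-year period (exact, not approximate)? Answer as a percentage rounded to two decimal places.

Nominal growth factor = 1.0210 × 1.0979 × 1.0220 × 1.0510 = 1.204043
Price-level growth factor = 1.0154 × 1.0188 × 1.0761 × 1.0650 = 1.185573
Real growth factor = 1.204043 / 1.185573 = 1.015579
Total real return = 1.015579 − 1 → 1.56%.

1.56%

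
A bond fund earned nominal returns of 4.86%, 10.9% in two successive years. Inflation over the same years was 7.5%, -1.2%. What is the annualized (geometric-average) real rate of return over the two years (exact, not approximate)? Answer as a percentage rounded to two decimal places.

4.64%

Compound the nominal returns: 1.0486 × 1.1090 = 1.16289740.
Compound inflation: 1.0750 × 0.9880 = 1.06210000.
Deflate: 1.16289740 / 1.06210000 = 1.09490387.
Annualized real rate = 1.09490387^(1/2) − 1 = 4.6377% → 4.64%.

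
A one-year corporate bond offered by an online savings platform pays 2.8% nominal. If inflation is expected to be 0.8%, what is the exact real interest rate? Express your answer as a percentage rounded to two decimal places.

1 + r = 1.02800 / 1.00800 = 1.019841
r = 1.019841 − 1 = 1.9841%, i.e. 1.98%.

1.98%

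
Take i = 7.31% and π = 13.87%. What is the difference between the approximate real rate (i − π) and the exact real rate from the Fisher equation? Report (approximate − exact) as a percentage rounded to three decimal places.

-0.799%

Approximate: r ≈ 7.310% − 13.870% = -6.5600%
Exact: (1 + 0.0731)/(1 + 0.1387) − 1 = -5.7610%
Error = -6.5600% − (-5.7610%) = -0.7990% → -0.799%.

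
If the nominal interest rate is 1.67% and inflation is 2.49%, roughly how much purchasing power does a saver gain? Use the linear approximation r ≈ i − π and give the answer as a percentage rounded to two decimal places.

-0.82%

r ≈ i − π = 1.67% − 2.49% = -0.82%.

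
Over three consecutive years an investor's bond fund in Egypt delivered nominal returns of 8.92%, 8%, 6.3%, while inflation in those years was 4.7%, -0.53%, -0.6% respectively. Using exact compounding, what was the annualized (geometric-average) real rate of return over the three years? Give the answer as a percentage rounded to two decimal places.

6.50%

Compound the nominal returns: 1.0892 × 1.0800 × 1.0630 = 1.25044517.
Compound inflation: 1.0470 × 0.9947 × 0.9940 = 1.03520219.
Deflate: 1.25044517 / 1.03520219 = 1.20792361.
Annualized real rate = 1.20792361^(1/3) − 1 = 6.4992% → 6.50%.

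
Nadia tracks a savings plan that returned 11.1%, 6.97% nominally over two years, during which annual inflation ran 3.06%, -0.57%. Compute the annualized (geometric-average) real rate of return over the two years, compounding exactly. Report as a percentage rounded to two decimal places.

7.69%

Compound the nominal returns: 1.1110 × 1.0697 = 1.18843670.
Compound inflation: 1.0306 × 0.9943 = 1.02472558.
Deflate: 1.18843670 / 1.02472558 = 1.15976094.
Annualized real rate = 1.15976094^(1/2) − 1 = 7.6922% → 7.69%.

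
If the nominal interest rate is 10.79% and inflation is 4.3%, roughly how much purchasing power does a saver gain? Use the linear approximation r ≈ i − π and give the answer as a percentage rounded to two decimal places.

6.49%

r ≈ i − π = 10.79% − 4.3% = 6.49%.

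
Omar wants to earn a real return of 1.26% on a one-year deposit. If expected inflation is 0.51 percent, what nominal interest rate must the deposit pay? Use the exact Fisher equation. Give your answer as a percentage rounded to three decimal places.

(1 + i) = (1 + r)(1 + π) = 1.01260 × 1.00510 = 1.01776426
i = 1.01776426 − 1, so the required nominal rate is 1.776%.

1.776%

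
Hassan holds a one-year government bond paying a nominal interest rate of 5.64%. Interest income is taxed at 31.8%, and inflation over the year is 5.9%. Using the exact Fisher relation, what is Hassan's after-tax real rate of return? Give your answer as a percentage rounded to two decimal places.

-1.94%

After-tax nominal return = 5.64% × (1 − 0.318) = 3.84648%.
1 + r = 1.0384648 / 1.05900 = 0.980609
After-tax real rate = 0.980609 − 1 → -1.94%.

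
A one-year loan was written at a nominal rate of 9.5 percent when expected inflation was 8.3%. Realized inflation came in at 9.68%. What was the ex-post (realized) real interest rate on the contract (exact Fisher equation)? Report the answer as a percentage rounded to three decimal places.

-0.164%

Ex-post: (1 + 0.0950)/(1 + 0.0968) − 1 = -0.1641%
So the realized real rate is -0.164%.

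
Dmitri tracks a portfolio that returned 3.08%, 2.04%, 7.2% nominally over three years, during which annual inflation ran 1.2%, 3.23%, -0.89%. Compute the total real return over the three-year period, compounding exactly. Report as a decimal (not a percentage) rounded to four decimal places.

0.0890

Nominal growth factor = 1.0308 × 1.0204 × 1.0720 = 1.127560
Price-level growth factor = 1.0120 × 1.0323 × 0.9911 = 1.035390
Real growth factor = 1.127560 / 1.035390 = 1.089020
Total real return = 1.089020 − 1 → 0.0890.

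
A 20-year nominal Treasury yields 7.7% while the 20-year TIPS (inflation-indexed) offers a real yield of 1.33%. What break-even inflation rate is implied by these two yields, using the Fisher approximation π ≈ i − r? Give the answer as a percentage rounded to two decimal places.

6.37%

π ≈ i − r = 7.7% − 1.33% → 6.37%.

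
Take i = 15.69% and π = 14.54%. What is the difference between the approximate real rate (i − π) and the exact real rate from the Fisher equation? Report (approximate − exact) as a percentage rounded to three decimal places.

0.146%

Approximate: r ≈ 15.690% − 14.540% = 1.1500%
Exact: (1 + 0.1569)/(1 + 0.1454) − 1 = 1.0040%
Error = 1.1500% − 1.0040% = 0.1460% → 0.146%.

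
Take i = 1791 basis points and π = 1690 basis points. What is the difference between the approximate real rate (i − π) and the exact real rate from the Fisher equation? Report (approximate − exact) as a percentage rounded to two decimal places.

Approximate: r ≈ 17.910% − 16.900% = 1.0100%
Exact: (1 + 0.1791)/(1 + 0.1690) − 1 = 0.8640%
Error = 1.0100% − 0.8640% = 0.1460% → 0.15%.

0.15%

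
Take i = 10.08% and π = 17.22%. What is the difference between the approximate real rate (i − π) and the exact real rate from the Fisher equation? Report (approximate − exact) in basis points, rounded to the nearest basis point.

Approximate: r ≈ 10.080% − 17.220% = -7.1400%
Exact: (1 + 0.1008)/(1 + 0.1722) − 1 = -6.0911%
Error = -7.1400% − (-6.0911%) = -1.0489% → -105 basis points.

-105 basis points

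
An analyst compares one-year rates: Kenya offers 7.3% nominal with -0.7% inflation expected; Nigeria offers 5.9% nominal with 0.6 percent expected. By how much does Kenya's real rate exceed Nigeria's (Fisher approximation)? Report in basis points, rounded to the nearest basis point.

Kenya: 7.3% − (-0.7%) = 8.000%
Nigeria: 5.9% − 0.6% = 5.300%
Differential = 2.700% → 270 basis points.

270 basis points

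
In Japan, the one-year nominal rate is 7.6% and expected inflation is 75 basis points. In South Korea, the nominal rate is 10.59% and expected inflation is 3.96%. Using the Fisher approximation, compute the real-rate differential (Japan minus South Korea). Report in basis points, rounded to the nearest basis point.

22 basis points

Japan: 7.6% − 0.75% = 6.850%
South Korea: 10.59% − 3.96% = 6.630%
Differential = 0.220% → 22 basis points.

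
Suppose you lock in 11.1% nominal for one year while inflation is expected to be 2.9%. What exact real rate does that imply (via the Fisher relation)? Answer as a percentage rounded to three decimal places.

7.969%

By the Fisher relation, 1 + r = (1 + i)/(1 + π).
1 + r = 1.11100 / 1.02900 = 1.079689
r = 1.079689 − 1 = 7.9689%, i.e. 7.969%.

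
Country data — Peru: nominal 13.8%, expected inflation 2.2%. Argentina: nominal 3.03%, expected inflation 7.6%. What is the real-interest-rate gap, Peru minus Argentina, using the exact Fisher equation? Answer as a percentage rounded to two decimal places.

15.60%

Peru: (1 + 0.1380)/(1 + 0.0220) − 1 = 11.3503%
Argentina: (1 + 0.0303)/(1 + 0.0760) − 1 = -4.2472%
Differential = 11.3503% − (-4.2472%) = 15.5975% → 15.60%.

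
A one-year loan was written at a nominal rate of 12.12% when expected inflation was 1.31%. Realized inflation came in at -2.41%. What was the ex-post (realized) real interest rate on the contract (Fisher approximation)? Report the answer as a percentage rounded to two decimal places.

Ex-post: 12.12% − (-2.41%) = 14.530%
So the realized real rate is 14.53%.

14.53%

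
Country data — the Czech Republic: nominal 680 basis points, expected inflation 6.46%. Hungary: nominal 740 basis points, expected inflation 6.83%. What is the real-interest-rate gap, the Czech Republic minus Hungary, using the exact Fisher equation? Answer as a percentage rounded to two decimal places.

The Czech Republic: (1 + 0.0680)/(1 + 0.0646) − 1 = 0.3194%
Hungary: (1 + 0.0740)/(1 + 0.0683) − 1 = 0.5336%
Differential = 0.3194% − 0.5336% = -0.2142% → -0.21%.

-0.21%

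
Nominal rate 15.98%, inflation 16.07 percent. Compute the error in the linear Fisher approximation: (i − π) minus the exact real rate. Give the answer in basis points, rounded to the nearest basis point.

-1 basis points

Approximate: r ≈ 15.980% − 16.070% = -0.0900%
Exact: (1 + 0.1598)/(1 + 0.1607) − 1 = -0.0775%
Error = -0.0900% − (-0.0775%) = -0.0125% → -1 basis points.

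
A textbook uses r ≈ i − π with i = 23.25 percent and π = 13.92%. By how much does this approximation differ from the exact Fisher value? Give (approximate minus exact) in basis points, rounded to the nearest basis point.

Approximate: r ≈ 23.250% − 13.920% = 9.3300%
Exact: (1 + 0.2325)/(1 + 0.1392) − 1 = 8.1900%
Error = 9.3300% − 8.1900% = 1.1400% → 114 basis points.

114 basis points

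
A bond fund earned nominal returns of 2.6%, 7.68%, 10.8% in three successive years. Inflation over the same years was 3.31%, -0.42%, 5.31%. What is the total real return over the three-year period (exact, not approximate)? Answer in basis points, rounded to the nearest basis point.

Nominal growth factor = 1.0260 × 1.0768 × 1.1080 = 1.224115
Price-level growth factor = 1.0331 × 0.9958 × 1.0531 = 1.083388
Real growth factor = 1.224115 / 1.083388 = 1.129895
Total real return = 1.129895 − 1 → 1299 basis points.

1299 basis points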